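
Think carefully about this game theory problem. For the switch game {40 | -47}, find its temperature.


The game is {40 | -47}, a switch {a | b} with numbers a > b.
Cooling {a | b} by t gives {a - t | b + t}, which stops being hot when a - t = b + t, i.e. at t = (a - b)/2. So the temperature of a switch is (a - b)/2.
Temperature = (Left option - Right option) / 2
= (40 - (-47)) / 2
= 87 / 2
= 87/2

87/2


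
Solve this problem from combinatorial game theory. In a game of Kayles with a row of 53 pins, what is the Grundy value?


Kayles: a move removes 1 or 2 adjacent pins from a contiguous row.
Removing pins from a row of k leaves two independent rows (a, b) with a + b = k - 1 (one pin) or a + b = k - 2 (two pins); an end removal gives a = 0.
By Sprague-Grundy, G(k) = mex{ G(a) XOR G(b) } over all these splits. G(0) = 0.
G(1): splits (0,0):0^0=0 -> mex({0}) = 1
G(2): splits (0,1):0^1=1 (0,0):0^0=0 -> mex({0, 1}) = 2
G(3): splits (0,2):0^2=2 (1,1):1^1=0 (0,1):0^1=1 -> mex({0, 1, 2}) = 3
G(4): splits (0,3):0^3=3 (1,2):1^2=3 (0,2):0^2=2 (1,1):1^1=0 -> mex({0, 2, 3}) = 1
G(5): splits (0,4):0^1=1 (1,3):1^3=2 (2,2):2^2=0 (0,3):0^3=3 (1,2):1^2=3 -> mex({0, 1, 2, 3}) = 4
G(6) = mex({0, 1, 2, 4}) = 3
G(7) = mex({0, 1, 3, 4, 5}) = 2
G(8) = mex({0, 2, 3, 5, 6}) = 1
G(9) = mex({0, 1, 2, 3, 6, 7}) = 4
G(10) = mex({0, 1, 3, 4, 5, 7}) = 2
G(11) = mex({0, 1, 2, 3, 4, 5}) = 6
G(12) = mex({0, 1, 2, 3, 5, 6, 7}) = 4
G(13) = mex({0, 2, 3, 4, 6, 7}) = 1
G(14) = mex({0, 1, 4, 5, 6, 7}) = 2
G(15) = mex({0, 1, 2, 3, 4, 5, 6}) = 7
G(16) = mex({0, 2, 3, 5, 6, 7}) = 1
G(17) = mex({0, 1, 2, 3, 5, 6, 7}) = 4
G(18) = mex({0, 1, 2, 4, 5, 6}) = 3
G(19) = mex({0, 1, 3, 4, 5, 7}) = 2
G(20) = mex({0, 2, 3, 4, 5, 6, 7}) = 1
G(21) = mex({0, 1, 2, 3, 5, 6, 7}) = 4
G(22) = mex({0, 1, 2, 3, 4, 5, 7}) = 6
G(23) = mex({0, 1, 2, 3, 4, 5, 6}) = 7
G(24) = mex({0, 1, 2, 3, 5, 6, 7}) = 4
G(25) = mex({0, 2, 3, 4, 6, 7}) = 1
G(26) = mex({0, 1, 3, 4, 5, 6, 7}) = 2
G(27) = mex({0, 1, 2, 3, 4, 5, 6, 7}) = 8
G(28) = mex({0, 1, 2, 3, 4, 6, 7, 8}) = 5
G(29) = mex({0, 1, 2, 3, 5, 6, 7, 8, 9}) = 4
G(30) = mex({0, 1, 2, 3, 4, 5, 6, 9, 10}) = 7
G(31) = mex({0, 1, 3, 4, 5, 7, 10, 11}) = 2
G(32) = mex({0, 2, 3, 4, 5, 6, 7, 9, 11}) = 1
G(33) = mex({0, 1, 2, 3, 4, 5, 6, 7, 9, 12}) = 8
G(34) = mex({0, 1, 2, 3, 4, 5, 7, 8, 11, 12}) = 6
G(35) = mex({0, 1, 2, 3, 4, 5, 6, 8, 9, 10, 11}) = 7
G(36) = mex({0, 1, 2, 3, 5, 6, 7, 9, 10}) = 4
G(37) = mex({0, 2, 3, 4, 6, 7, 9, 10, 11, 12}) = 1
G(38) = mex({0, 1, 3, 4, 5, 6, 7, 9, 10, 11, 12}) = 2
G(39) = mex({0, 1, 2, 4, 5, 6, 7, 9, 10, 12, 14}) = 3
G(40) = mex({0, 2, 3, 4, 6, 7, 11, 12, 14}) = 1
G(41) = mex({0, 1, 2, 3, 5, 6, 7, 9, 10, 11, 12}) = 4
G(42) = mex({0, 1, 2, 3, 4, 5, 6, 9, 10}) = 7
G(43) = mex({0, 1, 3, 4, 5, 7, 9, 10, 12, 15}) = 2
G(44) = mex({0, 2, 3, 4, 5, 6, 7, 9, 10, 12, 15}) = 1
G(45) = mex({0, 1, 2, 3, 4, 5, 6, 7, 9, 10, 12, 14}) = 8
G(46) = mex({0, 1, 3, 4, 5, 7, 8, 11, 12, 14}) = 2
G(47) = mex({0, 1, 2, 3, 4, 5, 6, 8, 9, 10, 11, 12}) = 7
G(48) = mex({0, 1, 2, 3, 5, 6, 7, 9, 10}) = 4
G(49) = mex({0, 2, 3, 4, 6, 7, 9, 10, 11, 12, 15}) = 1
G(50) = mex({0, 1, 4, 5, 6, 7, 9, 11, 12, 14, 15}) = 2
G(51) = mex({0, 1, 2, 3, 4, 5, 6, 7, 9, 12, 14, 15}) = 8
G(52) = mex({0, 2, 3, 4, 5, 6, 7, 8, 11, 12, 15}) = 1
G(53) = mex({0, 1, 2, 3, 5, 6, 7, 8, 9, 10, 11, 12}) = 4
Therefore G(53) = 4.

4


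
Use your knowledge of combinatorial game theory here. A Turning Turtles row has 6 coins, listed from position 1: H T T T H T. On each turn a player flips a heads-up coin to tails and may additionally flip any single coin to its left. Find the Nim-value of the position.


Coins: H T T T H T
Key fact: a single head at position k behaves exactly like a Nim heap of size k (turning it to T and optionally flipping a coin at j < k corresponds to moving the heap from k to j, or to 0), and heads combine as a disjunctive sum (two heads at the same place would cancel, matching j XOR j = 0). So the Nim-value is the XOR of the 1-indexed positions of the heads.
Face-up positions (1-indexed): [1, 5]
XOR 0 with 1: 0 XOR 1 = 1
XOR 1 with 5: 1 XOR 5 = 4
Nim-value = 4

4


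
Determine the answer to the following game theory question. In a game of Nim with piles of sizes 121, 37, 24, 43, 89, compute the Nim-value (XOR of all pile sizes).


We need the XOR (exclusive or) of all pile sizes.
After XOR-ing pile 1 (size 121): 0 XOR 121 = 121
After XOR-ing pile 2 (size 37): 121 XOR 37 = 92
After XOR-ing pile 3 (size 24): 92 XOR 24 = 68
After XOR-ing pile 4 (size 43): 68 XOR 43 = 111
After XOR-ing pile 5 (size 89): 111 XOR 89 = 54
The Nim-value of this position is 54.

54


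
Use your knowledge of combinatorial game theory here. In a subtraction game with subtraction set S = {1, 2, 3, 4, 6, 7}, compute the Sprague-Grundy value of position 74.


The subtraction set is S = {1, 2, 3, 4, 6, 7}.
G(k) = mex{ G(k - s) : s in S, s <= k }. We compute iteratively: G(0) = 0.
G(1) = mex({0}) = 1
G(2) = mex({0, 1}) = 2
G(3) = mex({0, 1, 2}) = 3
G(4) = mex({0, 1, 2, 3}) = 4
G(5) = mex({1, 2, 3, 4}) = 0
G(6) = mex({0, 2, 3, 4}) = 1
G(7) = mex({0, 1, 3, 4}) = 2
G(8) = mex({0, 1, 2, 4}) = 3
G(9) = mex({0, 1, 2, 3}) = 4
G(10) = mex({1, 2, 3, 4}) = 0
G(11) = mex({0, 2, 3, 4}) = 1
Observe that G(5)..G(11) = 0, 1, 2, 3, 4, 0, 1 repeats G(0)..G(6) = 0, 1, 2, 3, 4, 0, 1.
For k >= max(S) = 7, G(k) is determined by the previous 7 values G(k-7)..G(k-1); a window of 7 consecutive values has recurred shifted by 5, so by induction G(k + 5) = G(k) for all k >= 0: the sequence is periodic from the start with period 5.
One period: G(0..4) = 0, 1, 2, 3, 4.
74 mod 5 = 4, so G(74) = G(4) = 4.

4


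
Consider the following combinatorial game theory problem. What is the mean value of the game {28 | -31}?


Game = {28 | -31}, a switch {a | b} with numbers a > b.
Its thermograph has left wall a - t and right wall b + t, which meet at t = (a - b)/2, where both equal (a + b)/2. So the mast (mean value) is at (a + b)/2.
Mean = (28 + (-31))/2 = -3/2 = -3/2

-3/2


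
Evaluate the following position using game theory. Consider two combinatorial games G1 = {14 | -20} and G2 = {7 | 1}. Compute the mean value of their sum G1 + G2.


G1 = {14 | -20}, G2 = {7 | 1}
Each is a switch {a | b} with numbers a > b; its mean value is (a + b)/2, and mean value is additive over game sums: m(G1 + G2) = m(G1) + m(G2).
Mean of G1 = (14 + (-20))/2 = -6/2 = -3
Mean of G2 = (7 + (1))/2 = 8/2 = 4
Mean of G1 + G2 = -3 + 4 = 1

1


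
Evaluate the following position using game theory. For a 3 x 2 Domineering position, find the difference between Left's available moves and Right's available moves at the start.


Board is 3 x 2 (rows x cols).
Left (vertical) placements: (rows-1) * cols = 2 * 2 = 4
Right (horizontal) placements: rows * (cols-1) = 3 * 1 = 3
Advantage = Left - Right = 4 - 3 = 1

1


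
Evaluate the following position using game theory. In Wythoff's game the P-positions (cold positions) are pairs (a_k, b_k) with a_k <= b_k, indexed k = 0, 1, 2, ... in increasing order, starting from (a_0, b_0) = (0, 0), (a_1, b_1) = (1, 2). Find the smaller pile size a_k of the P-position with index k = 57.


By Wythoff's theorem, a_k = floor(k * phi) and b_k = floor(k * phi^2) = a_k + k, where phi = (1 + sqrt(5))/2 is the golden ratio.
phi = (1 + sqrt(5))/2 = 1.618034
k = 57
k * phi = 57 * 1.618034 = 92.227937
a_57 = floor(k * phi) = 92

92


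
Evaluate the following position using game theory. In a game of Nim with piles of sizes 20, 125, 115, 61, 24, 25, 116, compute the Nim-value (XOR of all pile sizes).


We need the XOR (exclusive or) of all pile sizes.
After XOR-ing pile 1 (size 20): 0 XOR 20 = 20
After XOR-ing pile 2 (size 125): 20 XOR 125 = 105
After XOR-ing pile 3 (size 115): 105 XOR 115 = 26
After XOR-ing pile 4 (size 61): 26 XOR 61 = 39
After XOR-ing pile 5 (size 24): 39 XOR 24 = 63
After XOR-ing pile 6 (size 25): 63 XOR 25 = 38
After XOR-ing pile 7 (size 116): 38 XOR 116 = 82
The Nim-value of this position is 82.

82


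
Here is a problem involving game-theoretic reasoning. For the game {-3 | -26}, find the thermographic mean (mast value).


Game = {-3 | -26}, a switch {a | b} with numbers a > b.
Its thermograph has left wall a - t and right wall b + t, which meet at t = (a - b)/2, where both equal (a + b)/2. So the mast (mean value) is at (a + b)/2.
Mean = (-3 + (-26))/2 = -29/2 = -29/2

-29/2


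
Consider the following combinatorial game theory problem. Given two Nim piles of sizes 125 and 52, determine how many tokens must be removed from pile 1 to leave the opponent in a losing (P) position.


Piles: 125 and 52
Current XOR: 125 XOR 52 = 73 (non-zero, so this is an N-position).
To make the XOR zero, we need to find a move that balances the piles.
For pile 1 (size 125): target = 125 XOR 73 = 52
We reduce pile 1 from 125 to 52.
Tokens removed: 125 - 52 = 73
Verification: 52 XOR 52 = 0

73


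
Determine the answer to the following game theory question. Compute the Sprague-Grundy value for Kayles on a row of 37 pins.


Kayles: a move removes 1 or 2 adjacent pins from a contiguous row.
Removing pins from a row of k leaves two independent rows (a, b) with a + b = k - 1 (one pin) or a + b = k - 2 (two pins); an end removal gives a = 0.
By Sprague-Grundy, G(k) = mex{ G(a) XOR G(b) } over all these splits. G(0) = 0.
G(1): splits (0,0):0^0=0 -> mex({0}) = 1
G(2): splits (0,1):0^1=1 (0,0):0^0=0 -> mex({0, 1}) = 2
G(3): splits (0,2):0^2=2 (1,1):1^1=0 (0,1):0^1=1 -> mex({0, 1, 2}) = 3
G(4): splits (0,3):0^3=3 (1,2):1^2=3 (0,2):0^2=2 (1,1):1^1=0 -> mex({0, 2, 3}) = 1
G(5): splits (0,4):0^1=1 (1,3):1^3=2 (2,2):2^2=0 (0,3):0^3=3 (1,2):1^2=3 -> mex({0, 1, 2, 3}) = 4
G(6) = mex({0, 1, 2, 4}) = 3
G(7) = mex({0, 1, 3, 4, 5}) = 2
G(8) = mex({0, 2, 3, 5, 6}) = 1
G(9) = mex({0, 1, 2, 3, 6, 7}) = 4
G(10) = mex({0, 1, 3, 4, 5, 7}) = 2
G(11) = mex({0, 1, 2, 3, 4, 5}) = 6
G(12) = mex({0, 1, 2, 3, 5, 6, 7}) = 4
G(13) = mex({0, 2, 3, 4, 6, 7}) = 1
G(14) = mex({0, 1, 4, 5, 6, 7}) = 2
G(15) = mex({0, 1, 2, 3, 4, 5, 6}) = 7
G(16) = mex({0, 2, 3, 5, 6, 7}) = 1
G(17) = mex({0, 1, 2, 3, 5, 6, 7}) = 4
G(18) = mex({0, 1, 2, 4, 5, 6}) = 3
G(19) = mex({0, 1, 3, 4, 5, 7}) = 2
G(20) = mex({0, 2, 3, 4, 5, 6, 7}) = 1
G(21) = mex({0, 1, 2, 3, 5, 6, 7}) = 4
G(22) = mex({0, 1, 2, 3, 4, 5, 7}) = 6
G(23) = mex({0, 1, 2, 3, 4, 5, 6}) = 7
G(24) = mex({0, 1, 2, 3, 5, 6, 7}) = 4
G(25) = mex({0, 2, 3, 4, 6, 7}) = 1
G(26) = mex({0, 1, 3, 4, 5, 6, 7}) = 2
G(27) = mex({0, 1, 2, 3, 4, 5, 6, 7}) = 8
G(28) = mex({0, 1, 2, 3, 4, 6, 7, 8}) = 5
G(29) = mex({0, 1, 2, 3, 5, 6, 7, 8, 9}) = 4
G(30) = mex({0, 1, 2, 3, 4, 5, 6, 9, 10}) = 7
G(31) = mex({0, 1, 3, 4, 5, 7, 10, 11}) = 2
G(32) = mex({0, 2, 3, 4, 5, 6, 7, 9, 11}) = 1
G(33) = mex({0, 1, 2, 3, 4, 5, 6, 7, 9, 12}) = 8
G(34) = mex({0, 1, 2, 3, 4, 5, 7, 8, 11, 12}) = 6
G(35) = mex({0, 1, 2, 3, 4, 5, 6, 8, 9, 10, 11}) = 7
G(36) = mex({0, 1, 2, 3, 5, 6, 7, 9, 10}) = 4
G(37) = mex({0, 2, 3, 4, 6, 7, 9, 10, 11, 12}) = 1
Therefore G(37) = 1.

1


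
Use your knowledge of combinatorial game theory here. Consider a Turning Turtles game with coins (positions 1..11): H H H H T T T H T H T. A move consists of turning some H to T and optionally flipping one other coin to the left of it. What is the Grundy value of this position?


Coins: H H H H T T T H T H T
Key fact: a single head at position k behaves exactly like a Nim heap of size k (turning it to T and optionally flipping a coin at j < k corresponds to moving the heap from k to j, or to 0), and heads combine as a disjunctive sum (two heads at the same place would cancel, matching j XOR j = 0). So the Nim-value is the XOR of the 1-indexed positions of the heads.
Face-up positions (1-indexed): [1, 2, 3, 4, 8, 10]
XOR 0 with 1: 0 XOR 1 = 1
XOR 1 with 2: 1 XOR 2 = 3
XOR 3 with 3: 3 XOR 3 = 0
XOR 0 with 4: 0 XOR 4 = 4
XOR 4 with 8: 4 XOR 8 = 12
XOR 12 with 10: 12 XOR 10 = 6
Nim-value = 6

6


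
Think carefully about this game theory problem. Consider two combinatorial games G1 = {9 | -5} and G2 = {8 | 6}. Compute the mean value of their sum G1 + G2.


G1 = {9 | -5}, G2 = {8 | 6}
Each is a switch {a | b} with numbers a > b; its mean value is (a + b)/2, and mean value is additive over game sums: m(G1 + G2) = m(G1) + m(G2).
Mean of G1 = (9 + (-5))/2 = 4/2 = 2
Mean of G2 = (8 + (6))/2 = 14/2 = 7
Mean of G1 + G2 = 2 + 7 = 9

9


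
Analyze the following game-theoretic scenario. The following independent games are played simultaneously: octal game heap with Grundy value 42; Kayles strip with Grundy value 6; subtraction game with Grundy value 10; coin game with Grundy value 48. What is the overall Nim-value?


By the Sprague-Grundy theorem, the Grundy value of a sum of games is the XOR of individual Grundy values.
octal game heap: Grundy value = 42. Running XOR: 0 XOR 42 = 42
Kayles strip: Grundy value = 6. Running XOR: 42 XOR 6 = 44
subtraction game: Grundy value = 10. Running XOR: 44 XOR 10 = 38
coin game: Grundy value = 48. Running XOR: 38 XOR 48 = 22
The combined Grundy value is 22.

22


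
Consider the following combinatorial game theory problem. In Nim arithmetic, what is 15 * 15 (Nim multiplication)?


Nim multiplication is bilinear over XOR: (u XOR v) * w = (u*w) XOR (v*w).
So we split each operand into its bit components and XOR the pairwise Nim products.
15 = 1 + 2 + 4 + 8 (as XOR of powers of 2).
15 = 1 + 2 + 4 + 8 (as XOR of powers of 2).
Using the standard Nim-product table on single bits:
  2*2 = 3,   2*4 = 8,   2*8 = 12,
  4*4 = 6,   4*8 = 11,  8*8 = 13,
and  1*x = x (identity), k*l = l*k (commutative).
Pairwise Nim products:
  1 * 1 = 1
  1 * 2 = 2
  1 * 4 = 4
  1 * 8 = 8
  2 * 1 = 2
  2 * 2 = 3
  2 * 4 = 8
  2 * 8 = 12
  4 * 1 = 4
  4 * 2 = 8
  4 * 4 = 6
  4 * 8 = 11
  8 * 1 = 8
  8 * 2 = 12
  8 * 4 = 11
  8 * 8 = 13
XOR them: 1 XOR 2 XOR 4 XOR 8 XOR 2 XOR 3 XOR 8 XOR 12 XOR 4 XOR 8 XOR 6 XOR 11 XOR 8 XOR 12 XOR 11 XOR 13 = 9.
Result: 15 * 15 = 9 (in Nim).

9


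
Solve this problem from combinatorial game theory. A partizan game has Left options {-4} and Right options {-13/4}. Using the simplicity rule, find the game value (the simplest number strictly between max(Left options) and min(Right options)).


Left options: {-4}, max = -4
Right options: {-13/4}, min = -13/4
All options are numbers and max(Left) < min(Right), so by the simplicity theorem the value is the simplest (earliest-born) number strictly between -4 and -13/4.
No integer lies strictly between -4 and -13/4, so the value is the dyadic rational m/2^k in the interval with the smallest k (then m odd); search k = 1, 2, ...:
Denominator 2: -7/2 lies strictly between -4 and -13/4 -- found.
The simplest number in the interval is -7/2.
Game value = -7/2

-7/2


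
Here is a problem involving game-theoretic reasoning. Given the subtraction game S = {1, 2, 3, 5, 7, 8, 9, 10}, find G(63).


The subtraction set is S = {1, 2, 3, 5, 7, 8, 9, 10}.
G(k) = mex{ G(k - s) : s in S, s <= k }. We compute iteratively: G(0) = 0.
G(1) = mex({0}) = 1
G(2) = mex({0, 1}) = 2
G(3) = mex({0, 1, 2}) = 3
G(4) = mex({1, 2, 3}) = 0
G(5) = mex({0, 2, 3}) = 1
G(6) = mex({0, 1, 3}) = 2
G(7) = mex({0, 1, 2}) = 3
G(8) = mex({0, 1, 2, 3}) = 4
G(9) = mex({0, 1, 2, 3, 4}) = 5
G(10) = mex({0, 1, 2, 3, 4, 5}) = 6
G(11) = mex({0, 1, 2, 3, 4, 5, 6}) = 7
G(12) = mex({0, 1, 2, 3, 5, 6, 7}) = 4
G(13) = mex({0, 1, 2, 3, 4, 6, 7}) = 5
G(14) = mex({0, 1, 2, 3, 4, 5, 7}) = 6
G(15) = mex({1, 2, 3, 4, 5, 6}) = 0
G(16) = mex({0, 2, 3, 4, 5, 6, 7}) = 1
G(17) = mex({0, 1, 3, 4, 5, 6}) = 2
G(18) = mex({0, 1, 2, 4, 5, 6, 7}) = 3
G(19) = mex({1, 2, 3, 4, 5, 6, 7}) = 0
G(20) = mex({0, 2, 3, 4, 5, 6, 7}) = 1
G(21) = mex({0, 1, 3, 4, 5, 6, 7}) = 2
G(22) = mex({0, 1, 2, 4, 5, 6}) = 3
G(23) = mex({0, 1, 2, 3, 5, 6}) = 4
G(24) = mex({0, 1, 2, 3, 4, 6}) = 5
Observe that G(15)..G(24) = 0, 1, 2, 3, 0, 1, 2, 3, 4, 5 repeats G(0)..G(9) = 0, 1, 2, 3, 0, 1, 2, 3, 4, 5.
For k >= max(S) = 10, G(k) is determined by the previous 10 values G(k-10)..G(k-1); a window of 10 consecutive values has recurred shifted by 15, so by induction G(k + 15) = G(k) for all k >= 0: the sequence is periodic from the start with period 15.
One period: G(0..14) = 0, 1, 2, 3, 0, 1, 2, 3, 4, 5, 6, 7, 4, 5, 6.
63 mod 15 = 3, so G(63) = G(3) = 3.

3


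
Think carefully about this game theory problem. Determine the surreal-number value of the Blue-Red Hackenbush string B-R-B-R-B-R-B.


Edges (from ground): B-R-B-R-B-R-B
By Berlekamp's sign-expansion rule, a Blue-Red Hackenbush stalk has the value of the surreal number whose sign sequence is the edge sequence with B -> + and R -> -.
Sign sequence: +-+-+-+
Trace the sign expansion in the surreal number tree, starting from 0:
Edge 1: B (sign +) -> bounds (0, +inf), value = 1
Edge 2: R (sign -) -> bounds (0, 1), value = 1/2
Edge 3: B (sign +) -> bounds (1/2, 1), value = 3/4
Edge 4: R (sign -) -> bounds (1/2, 3/4), value = 5/8
Edge 5: B (sign +) -> bounds (5/8, 3/4), value = 11/16
Edge 6: R (sign -) -> bounds (5/8, 11/16), value = 21/32
Edge 7: B (sign +) -> bounds (21/32, 11/16), value = 43/64
Game value = 43/64

43/64


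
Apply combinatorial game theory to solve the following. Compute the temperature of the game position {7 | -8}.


The game is {7 | -8}, a switch {a | b} with numbers a > b.
Cooling {a | b} by t gives {a - t | b + t}, which stops being hot when a - t = b + t, i.e. at t = (a - b)/2. So the temperature of a switch is (a - b)/2.
Temperature = (Left option - Right option) / 2
= (7 - (-8)) / 2
= 15 / 2
= 15/2

15/2


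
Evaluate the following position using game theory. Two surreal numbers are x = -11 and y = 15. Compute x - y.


x = -11, y = 15
x - y = -11 - 15 = -26

-26


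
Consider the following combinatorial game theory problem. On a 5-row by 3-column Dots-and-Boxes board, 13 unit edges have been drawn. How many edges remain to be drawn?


Grid: 5 x 3 boxes, i.e. 6 rows and 4 columns of dots.
Horizontal edges: (rows + 1) * cols = 6 * 3 = 18
Vertical edges: rows * (cols + 1) = 5 * 4 = 20
Total edges: 18 + 20 = 38
Edges drawn: 13
Remaining: 38 - 13 = 25

25


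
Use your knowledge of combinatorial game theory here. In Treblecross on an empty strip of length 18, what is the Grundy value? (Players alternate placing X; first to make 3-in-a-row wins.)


Treblecross: place X on empty cells; 3-in-a-row wins.
Playing within two cells of an existing X lets the opponent win at once, so sensible play treats the cells i-2..i+2 around each X as dead. The player left with no safe cell loses, so this is a normal-play take-away game on strips of safe cells.
Placing X at cell i (0-indexed) of a strip of k safe cells leaves independent strips of sizes max(0, i-2) and max(0, k-i-3). Hence G(k) = mex{ G(max(0,i-2)) XOR G(max(0,k-i-3)) : 0 <= i < k }, with G(0) = 0.
G(1): splits (0,0):0^0=0 -> mex({0}) = 1
G(2): splits (0,0):0^0=0 -> mex({0}) = 1
G(3): splits (0,0):0^0=0 -> mex({0}) = 1
G(4): splits (0,1):0^1=1 (0,0):0^0=0 -> mex({0, 1}) = 2
G(5): splits (0,2):0^1=1 (0,1):0^1=1 (0,0):0^0=0 -> mex({0, 1}) = 2
G(6) = mex({1}) = 0
G(7) = mex({0, 1, 2}) = 3
G(8) = mex({0, 1, 2}) = 3
G(9) = mex({0, 2}) = 1
G(10) = mex({0, 2, 3}) = 1
G(11) = mex({0, 3}) = 1
G(12) = mex({1, 3}) = 0
G(13) = mex({0, 1, 2, 3}) = 4
G(14) = mex({0, 1, 2}) = 3
G(15) = mex({0, 1, 2}) = 3
G(16) = mex({0, 1, 2, 4}) = 3
G(17) = mex({0, 1, 3, 4}) = 2
G(18) = mex({0, 1, 3, 4}) = 2
Therefore G(18) = 2.

2


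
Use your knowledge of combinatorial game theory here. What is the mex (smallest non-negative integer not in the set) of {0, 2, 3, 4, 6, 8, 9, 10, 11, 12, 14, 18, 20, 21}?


Set = {0, 2, 3, 4, 6, 8, 9, 10, 11, 12, 14, 18, 20, 21}
0 is in the set.
1 is NOT in the set. This is the mex.
mex = 1

1


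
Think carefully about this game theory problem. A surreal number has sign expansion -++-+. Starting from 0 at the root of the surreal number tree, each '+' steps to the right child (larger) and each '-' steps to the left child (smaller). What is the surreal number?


Sign expansion: -++-+
Rule: track bounds (lo, hi), initially (-inf, +inf). On '+', the current value becomes lo and we move to the simplest number in (value, hi): value + 1 if hi = +inf, otherwise the midpoint (value + hi)/2. On '-', the current value becomes hi and we move to value - 1 if lo = -inf, otherwise the midpoint (lo + value)/2.
Start at 0.
Step 1: sign = -, move left. Bounds: (-inf, 0). Value = -1
Step 2: sign = +, move right. Bounds: (-1, 0). Value = -1/2
Step 3: sign = +, move right. Bounds: (-1/2, 0). Value = -1/4
Step 4: sign = -, move left. Bounds: (-1/2, -1/4). Value = -3/8
Step 5: sign = +, move right. Bounds: (-3/8, -1/4). Value = -5/16
The surreal number with sign expansion -++-+ is -5/16.

-5/16


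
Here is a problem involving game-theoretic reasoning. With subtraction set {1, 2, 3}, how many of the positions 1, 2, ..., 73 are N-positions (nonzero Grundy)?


Subtraction set S = {1, 2, 3}, so G(n) = n mod 4.
G(n) = 0 when n is a multiple of 4.
Multiples of 4 in [1, 73]: 18
N-positions (nonzero Grundy) = 73 - 18 = 55

55


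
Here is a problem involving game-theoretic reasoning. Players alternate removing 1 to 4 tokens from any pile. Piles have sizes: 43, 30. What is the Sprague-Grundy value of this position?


Subtraction set: {1, 2, 3, 4}
For this subtraction set, G(n) = n mod 5 (period = max + 1 = 5).
Pile 1 (size 43): G(43) = 43 mod 5 = 3
Pile 2 (size 30): G(30) = 30 mod 5 = 0
Total Grundy value = XOR of all: 3 XOR 0 = 3

3


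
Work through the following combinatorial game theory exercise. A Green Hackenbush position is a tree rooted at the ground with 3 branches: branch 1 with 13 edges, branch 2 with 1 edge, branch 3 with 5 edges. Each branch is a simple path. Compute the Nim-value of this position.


The tree has 3 branches from the ground vertex.
In Green Hackenbush, the Nim-value of a simple path of length k is k.
Branch 1: length 13, Nim-value = 13
Branch 2: length 1, Nim-value = 1
Branch 3: length 5, Nim-value = 5
Total Nim-value = XOR of all branch values:
0 XOR 13 = 13
13 XOR 1 = 12
12 XOR 5 = 9
Nim-value of the tree = 9

9


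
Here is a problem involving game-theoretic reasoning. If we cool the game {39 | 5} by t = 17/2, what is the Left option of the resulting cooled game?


Original game: {39 | 5} (a switch {a | b} with a > b).
Cooling by t (for t below the temperature (a - b)/2 = 17) taxes each move by t: {a | b} cooled by t is {a - t | b + t}.
Cooling amount: t = 17/2
Cooled Left option: 39 - 17/2 = 61/2
Cooled Right option: 5 + 17/2 = 27/2
Cooled game: {61/2 | 27/2}
Left option = 61/2

61/2


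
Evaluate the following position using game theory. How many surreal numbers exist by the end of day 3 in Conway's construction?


Day 0: {|} = 0 is born. Count = 1.
Day n: the number of surreal numbers born by day n is 2^(n+1) - 1.
By day 0: 2^1 - 1 = 1
By day 1: 2^2 - 1 = 3
By day 2: 2^3 - 1 = 7
By day 3: 2^4 - 1 = 15
By day 3: 15 surreal numbers.

15


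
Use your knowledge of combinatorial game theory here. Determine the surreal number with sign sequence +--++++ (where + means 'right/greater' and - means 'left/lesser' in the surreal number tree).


Sign expansion: +--++++
Rule: track bounds (lo, hi), initially (-inf, +inf). On '+', the current value becomes lo and we move to the simplest number in (value, hi): value + 1 if hi = +inf, otherwise the midpoint (value + hi)/2. On '-', the current value becomes hi and we move to value - 1 if lo = -inf, otherwise the midpoint (lo + value)/2.
Start at 0.
Step 1: sign = +, move right. Bounds: (0, +inf). Value = 1
Step 2: sign = -, move left. Bounds: (0, 1). Value = 1/2
Step 3: sign = -, move left. Bounds: (0, 1/2). Value = 1/4
Step 4: sign = +, move right. Bounds: (1/4, 1/2). Value = 3/8
Step 5: sign = +, move right. Bounds: (3/8, 1/2). Value = 7/16
Step 6: sign = +, move right. Bounds: (7/16, 1/2). Value = 15/32
Step 7: sign = +, move right. Bounds: (15/32, 1/2). Value = 31/64
The surreal number with sign expansion +--++++ is 31/64.

31/64


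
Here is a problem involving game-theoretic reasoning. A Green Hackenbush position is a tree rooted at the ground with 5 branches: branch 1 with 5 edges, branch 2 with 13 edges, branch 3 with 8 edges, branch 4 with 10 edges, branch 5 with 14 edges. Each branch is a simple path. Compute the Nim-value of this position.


The tree has 5 branches from the ground vertex.
In Green Hackenbush, the Nim-value of a simple path of length k is k.
Branch 1: length 5, Nim-value = 5
Branch 2: length 13, Nim-value = 13
Branch 3: length 8, Nim-value = 8
Branch 4: length 10, Nim-value = 10
Branch 5: length 14, Nim-value = 14
Total Nim-value = XOR of all branch values:
0 XOR 5 = 5
5 XOR 13 = 8
8 XOR 8 = 0
0 XOR 10 = 10
10 XOR 14 = 4
Nim-value of the tree = 4

4


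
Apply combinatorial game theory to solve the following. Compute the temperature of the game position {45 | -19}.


The game is {45 | -19}, a switch {a | b} with numbers a > b.
Cooling {a | b} by t gives {a - t | b + t}, which stops being hot when a - t = b + t, i.e. at t = (a - b)/2. So the temperature of a switch is (a - b)/2.
Temperature = (Left option - Right option) / 2
= (45 - (-19)) / 2
= 64 / 2
= 32

32


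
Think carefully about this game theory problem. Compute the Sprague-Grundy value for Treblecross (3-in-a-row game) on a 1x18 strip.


Treblecross: place X on empty cells; 3-in-a-row wins.
Playing within two cells of an existing X lets the opponent win at once, so sensible play treats the cells i-2..i+2 around each X as dead. The player left with no safe cell loses, so this is a normal-play take-away game on strips of safe cells.
Placing X at cell i (0-indexed) of a strip of k safe cells leaves independent strips of sizes max(0, i-2) and max(0, k-i-3). Hence G(k) = mex{ G(max(0,i-2)) XOR G(max(0,k-i-3)) : 0 <= i < k }, with G(0) = 0.
G(1): splits (0,0):0^0=0 -> mex({0}) = 1
G(2): splits (0,0):0^0=0 -> mex({0}) = 1
G(3): splits (0,0):0^0=0 -> mex({0}) = 1
G(4): splits (0,1):0^1=1 (0,0):0^0=0 -> mex({0, 1}) = 2
G(5): splits (0,2):0^1=1 (0,1):0^1=1 (0,0):0^0=0 -> mex({0, 1}) = 2
G(6) = mex({1}) = 0
G(7) = mex({0, 1, 2}) = 3
G(8) = mex({0, 1, 2}) = 3
G(9) = mex({0, 2}) = 1
G(10) = mex({0, 2, 3}) = 1
G(11) = mex({0, 3}) = 1
G(12) = mex({1, 3}) = 0
G(13) = mex({0, 1, 2, 3}) = 4
G(14) = mex({0, 1, 2}) = 3
G(15) = mex({0, 1, 2}) = 3
G(16) = mex({0, 1, 2, 4}) = 3
G(17) = mex({0, 1, 3, 4}) = 2
G(18) = mex({0, 1, 3, 4}) = 2
Therefore G(18) = 2.

2


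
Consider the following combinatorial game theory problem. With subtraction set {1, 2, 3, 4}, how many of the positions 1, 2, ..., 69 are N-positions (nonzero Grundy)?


Subtraction set S = {1, 2, 3, 4}, so G(n) = n mod 5.
G(n) = 0 when n is a multiple of 5.
Multiples of 5 in [1, 69]: 13
N-positions (nonzero Grundy) = 69 - 13 = 56

56


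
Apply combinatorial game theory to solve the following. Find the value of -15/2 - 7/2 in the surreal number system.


x = -15/2, y = 7/2
Converting to common denominator: 2
x = -15/2, y = 7/2
x - y = -15/2 - 7/2 = -11

-11


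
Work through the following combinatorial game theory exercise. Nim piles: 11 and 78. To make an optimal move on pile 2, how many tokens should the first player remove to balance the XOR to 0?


Piles: 11 and 78
Current XOR: 11 XOR 78 = 69 (non-zero, so this is an N-position).
To make the XOR zero, we need to find a move that balances the piles.
For pile 2 (size 78): target = 78 XOR 69 = 11
We reduce pile 2 from 78 to 11.
Tokens removed: 78 - 11 = 67
Verification: 11 XOR 11 = 0

67


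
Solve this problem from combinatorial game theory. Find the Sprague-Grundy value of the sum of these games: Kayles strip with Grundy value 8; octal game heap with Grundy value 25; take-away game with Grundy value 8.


By the Sprague-Grundy theorem, the Grundy value of a sum of games is the XOR of individual Grundy values.
Kayles strip: Grundy value = 8. Running XOR: 0 XOR 8 = 8
octal game heap: Grundy value = 25. Running XOR: 8 XOR 25 = 17
take-away game: Grundy value = 8. Running XOR: 17 XOR 8 = 25
The combined Grundy value is 25.

25


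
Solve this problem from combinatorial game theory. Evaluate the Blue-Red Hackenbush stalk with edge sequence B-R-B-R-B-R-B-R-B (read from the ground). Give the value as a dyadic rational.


Edges (from ground): B-R-B-R-B-R-B-R-B
By Berlekamp's sign-expansion rule, a Blue-Red Hackenbush stalk has the value of the surreal number whose sign sequence is the edge sequence with B -> + and R -> -.
Sign sequence: +-+-+-+-+
Trace the sign expansion in the surreal number tree, starting from 0:
Edge 1: B (sign +) -> bounds (0, +inf), value = 1
Edge 2: R (sign -) -> bounds (0, 1), value = 1/2
Edge 3: B (sign +) -> bounds (1/2, 1), value = 3/4
Edge 4: R (sign -) -> bounds (1/2, 3/4), value = 5/8
Edge 5: B (sign +) -> bounds (5/8, 3/4), value = 11/16
Edge 6: R (sign -) -> bounds (5/8, 11/16), value = 21/32
Edge 7: B (sign +) -> bounds (21/32, 11/16), value = 43/64
Edge 8: R (sign -) -> bounds (21/32, 43/64), value = 85/128
Edge 9: B (sign +) -> bounds (85/128, 43/64), value = 171/256
Game value = 171/256

171/256


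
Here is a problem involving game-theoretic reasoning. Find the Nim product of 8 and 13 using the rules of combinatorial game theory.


Nim multiplication is bilinear over XOR: (u XOR v) * w = (u*w) XOR (v*w).
So we split each operand into its bit components and XOR the pairwise Nim products.
8 = 8 (as XOR of powers of 2).
13 = 1 + 4 + 8 (as XOR of powers of 2).
Using the standard Nim-product table on single bits:
  2*2 = 3,   2*4 = 8,   2*8 = 12,
  4*4 = 6,   4*8 = 11,  8*8 = 13,
and  1*x = x (identity), k*l = l*k (commutative).
Pairwise Nim products:
  8 * 1 = 8
  8 * 4 = 11
  8 * 8 = 13
XOR them: 8 XOR 11 XOR 13 = 14.
Result: 8 * 13 = 14 (in Nim).

14


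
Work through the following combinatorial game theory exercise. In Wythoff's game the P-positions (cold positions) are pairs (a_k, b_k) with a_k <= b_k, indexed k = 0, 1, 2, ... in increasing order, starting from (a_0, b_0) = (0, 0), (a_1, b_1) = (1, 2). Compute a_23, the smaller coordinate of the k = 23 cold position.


By Wythoff's theorem, a_k = floor(k * phi) and b_k = floor(k * phi^2) = a_k + k, where phi = (1 + sqrt(5))/2 is the golden ratio.
phi = (1 + sqrt(5))/2 = 1.618034
k = 23
k * phi = 23 * 1.618034 = 37.214782
a_23 = floor(k * phi) = 37

37


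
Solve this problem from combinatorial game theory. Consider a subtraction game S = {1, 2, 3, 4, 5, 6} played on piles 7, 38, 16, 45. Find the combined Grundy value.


Subtraction set: {1, 2, 3, 4, 5, 6}
For this subtraction set, G(n) = n mod 7 (period = max + 1 = 7).
Pile 1 (size 7): G(7) = 7 mod 7 = 0
Pile 2 (size 38): G(38) = 38 mod 7 = 3
Pile 3 (size 16): G(16) = 16 mod 7 = 2
Pile 4 (size 45): G(45) = 45 mod 7 = 3
Total Grundy value = XOR of all: 0 XOR 3 XOR 2 XOR 3 = 2

2


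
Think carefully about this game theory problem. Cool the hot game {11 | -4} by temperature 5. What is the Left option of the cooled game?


Original game: {11 | -4} (a switch {a | b} with a > b).
Cooling by t (for t below the temperature (a - b)/2 = 15/2) taxes each move by t: {a | b} cooled by t is {a - t | b + t}.
Cooling amount: t = 5
Cooled Left option: 11 - 5 = 6
Cooled Right option: -4 + 5 = 1
Cooled game: {6 | 1}
Left option = 6

6


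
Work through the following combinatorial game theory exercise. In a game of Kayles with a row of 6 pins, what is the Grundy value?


Kayles: a move removes 1 or 2 adjacent pins from a contiguous row.
Removing pins from a row of k leaves two independent rows (a, b) with a + b = k - 1 (one pin) or a + b = k - 2 (two pins); an end removal gives a = 0.
By Sprague-Grundy, G(k) = mex{ G(a) XOR G(b) } over all these splits. G(0) = 0.
G(1): splits (0,0):0^0=0 -> mex({0}) = 1
G(2): splits (0,1):0^1=1 (0,0):0^0=0 -> mex({0, 1}) = 2
G(3): splits (0,2):0^2=2 (1,1):1^1=0 (0,1):0^1=1 -> mex({0, 1, 2}) = 3
G(4): splits (0,3):0^3=3 (1,2):1^2=3 (0,2):0^2=2 (1,1):1^1=0 -> mex({0, 2, 3}) = 1
G(5): splits (0,4):0^1=1 (1,3):1^3=2 (2,2):2^2=0 (0,3):0^3=3 (1,2):1^2=3 -> mex({0, 1, 2, 3}) = 4
G(6) = mex({0, 1, 2, 4}) = 3
Therefore G(6) = 3.

3


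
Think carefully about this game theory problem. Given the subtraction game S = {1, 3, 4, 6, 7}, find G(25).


The subtraction set is S = {1, 3, 4, 6, 7}.
G(k) = mex{ G(k - s) : s in S, s <= k }. We compute iteratively: G(0) = 0.
G(1) = mex({0}) = 1
G(2) = mex({1}) = 0
G(3) = mex({0}) = 1
G(4) = mex({0, 1}) = 2
G(5) = mex({0, 1, 2}) = 3
G(6) = mex({0, 1, 3}) = 2
G(7) = mex({0, 1, 2}) = 3
G(8) = mex({0, 1, 2, 3}) = 4
G(9) = mex({0, 1, 2, 3, 4}) = 5
G(10) = mex({1, 2, 3, 5}) = 0
G(11) = mex({0, 2, 3, 4}) = 1
G(12) = mex({1, 2, 3, 4, 5}) = 0
G(13) = mex({0, 2, 3, 5}) = 1
G(14) = mex({0, 1, 3, 4}) = 2
G(15) = mex({0, 1, 2, 4, 5}) = 3
G(16) = mex({0, 1, 3, 5}) = 2
Observe that G(10)..G(16) = 0, 1, 0, 1, 2, 3, 2 repeats G(0)..G(6) = 0, 1, 0, 1, 2, 3, 2.
For k >= max(S) = 7, G(k) is determined by the previous 7 values G(k-7)..G(k-1); a window of 7 consecutive values has recurred shifted by 10, so by induction G(k + 10) = G(k) for all k >= 0: the sequence is periodic from the start with period 10.
One period: G(0..9) = 0, 1, 0, 1, 2, 3, 2, 3, 4, 5.
25 mod 10 = 5, so G(25) = G(5) = 3.

3


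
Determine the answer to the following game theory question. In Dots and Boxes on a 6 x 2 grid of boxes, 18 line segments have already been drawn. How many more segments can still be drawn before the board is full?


Grid: 6 x 2 boxes, i.e. 7 rows and 3 columns of dots.
Horizontal edges: (rows + 1) * cols = 7 * 2 = 14
Vertical edges: rows * (cols + 1) = 6 * 3 = 18
Total edges: 14 + 18 = 32
Edges drawn: 18
Remaining: 32 - 18 = 14

14


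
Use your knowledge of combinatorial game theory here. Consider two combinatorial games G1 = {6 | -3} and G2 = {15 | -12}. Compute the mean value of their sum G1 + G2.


G1 = {6 | -3}, G2 = {15 | -12}
Each is a switch {a | b} with numbers a > b; its mean value is (a + b)/2, and mean value is additive over game sums: m(G1 + G2) = m(G1) + m(G2).
Mean of G1 = (6 + (-3))/2 = 3/2 = 3/2
Mean of G2 = (15 + (-12))/2 = 3/2 = 3/2
Mean of G1 + G2 = 3/2 + 3/2 = 3

3


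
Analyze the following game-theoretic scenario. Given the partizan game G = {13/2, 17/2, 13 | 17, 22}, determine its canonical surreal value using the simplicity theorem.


Left options: {13/2, 17/2, 13}, max = 13
Right options: {17, 22}, min = 17
All options are numbers and max(Left) < min(Right), so by the simplicity theorem the value is the simplest (earliest-born) number strictly between 13 and 17.
Integers 14 through 16 all lie strictly between 13 and 17.
Among integers, the simplest (lowest birthday = smallest |n|; 0 is born on day 0, +-n on day n) is 14.
No non-integer in the interval can be simpler: if x is a non-integer in the interval, then floor(x) or ceil(x) also lies in the interval (the interval contains an integer), and both are proper prefixes of x's sign expansion, i.e. born earlier. So the game value is 14.
Game value = 14

14


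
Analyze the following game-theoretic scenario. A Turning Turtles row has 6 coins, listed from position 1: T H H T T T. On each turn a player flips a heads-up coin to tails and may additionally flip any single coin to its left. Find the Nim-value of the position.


Coins: T H H T T T
Key fact: a single head at position k behaves exactly like a Nim heap of size k (turning it to T and optionally flipping a coin at j < k corresponds to moving the heap from k to j, or to 0), and heads combine as a disjunctive sum (two heads at the same place would cancel, matching j XOR j = 0). So the Nim-value is the XOR of the 1-indexed positions of the heads.
Face-up positions (1-indexed): [2, 3]
XOR 0 with 2: 0 XOR 2 = 2
XOR 2 with 3: 2 XOR 3 = 1
Nim-value = 1

1


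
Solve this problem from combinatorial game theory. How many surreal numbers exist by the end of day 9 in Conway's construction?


Day 0: {|} = 0 is born. Count = 1.
Day n: the number of surreal numbers born by day n is 2^(n+1) - 1.
By day 0: 2^1 - 1 = 1
By day 1: 2^2 - 1 = 3
By day 2: 2^3 - 1 = 7
By day 3: 2^4 - 1 = 15
By day 4: 2^5 - 1 = 31
By day 5: 2^6 - 1 = 63
By day 6: 2^7 - 1 = 127
By day 7: 2^8 - 1 = 255
By day 8: 2^9 - 1 = 511
By day 9: 2^10 - 1 = 1023
By day 9: 1023 surreal numbers.

1023


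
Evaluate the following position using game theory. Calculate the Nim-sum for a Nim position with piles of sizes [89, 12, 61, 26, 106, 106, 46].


We need the XOR (exclusive or) of all pile sizes.
After XOR-ing pile 1 (size 89): 0 XOR 89 = 89
After XOR-ing pile 2 (size 12): 89 XOR 12 = 85
After XOR-ing pile 3 (size 61): 85 XOR 61 = 104
After XOR-ing pile 4 (size 26): 104 XOR 26 = 114
After XOR-ing pile 5 (size 106): 114 XOR 106 = 24
After XOR-ing pile 6 (size 106): 24 XOR 106 = 114
After XOR-ing pile 7 (size 46): 114 XOR 46 = 92
The Nim-value of this position is 92.

92


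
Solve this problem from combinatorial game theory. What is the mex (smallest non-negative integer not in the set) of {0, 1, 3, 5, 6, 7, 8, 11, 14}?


Set = {0, 1, 3, 5, 6, 7, 8, 11, 14}
0 is in the set.
1 is in the set.
2 is NOT in the set. This is the mex.
mex = 2

2


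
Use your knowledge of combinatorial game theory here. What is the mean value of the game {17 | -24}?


Game = {17 | -24}, a switch {a | b} with numbers a > b.
Its thermograph has left wall a - t and right wall b + t, which meet at t = (a - b)/2, where both equal (a + b)/2. So the mast (mean value) is at (a + b)/2.
Mean = (17 + (-24))/2 = -7/2 = -7/2

-7/2


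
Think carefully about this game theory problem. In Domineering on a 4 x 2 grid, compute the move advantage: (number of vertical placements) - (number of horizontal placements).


Board is 4 x 2 (rows x cols).
Left (vertical) placements: (rows-1) * cols = 3 * 2 = 6
Right (horizontal) placements: rows * (cols-1) = 4 * 1 = 4
Advantage = Left - Right = 6 - 4 = 2

2


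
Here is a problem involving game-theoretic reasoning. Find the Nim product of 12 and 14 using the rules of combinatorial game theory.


Nim multiplication is bilinear over XOR: (u XOR v) * w = (u*w) XOR (v*w).
So we split each operand into its bit components and XOR the pairwise Nim products.
12 = 4 + 8 (as XOR of powers of 2).
14 = 2 + 4 + 8 (as XOR of powers of 2).
Using the standard Nim-product table on single bits:
  2*2 = 3,   2*4 = 8,   2*8 = 12,
  4*4 = 6,   4*8 = 11,  8*8 = 13,
and  1*x = x (identity), k*l = l*k (commutative).
Pairwise Nim products:
  4 * 2 = 8
  4 * 4 = 6
  4 * 8 = 11
  8 * 2 = 12
  8 * 4 = 11
  8 * 8 = 13
XOR them: 8 XOR 6 XOR 11 XOR 12 XOR 11 XOR 13 = 15.
Result: 12 * 14 = 15 (in Nim).

15


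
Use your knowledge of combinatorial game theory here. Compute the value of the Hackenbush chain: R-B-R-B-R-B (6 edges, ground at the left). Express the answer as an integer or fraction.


Edges (from ground): R-B-R-B-R-B
By Berlekamp's sign-expansion rule, a Blue-Red Hackenbush stalk has the value of the surreal number whose sign sequence is the edge sequence with B -> + and R -> -.
Sign sequence: -+-+-+
Trace the sign expansion in the surreal number tree, starting from 0:
Edge 1: R (sign -) -> bounds (-inf, 0), value = -1
Edge 2: B (sign +) -> bounds (-1, 0), value = -1/2
Edge 3: R (sign -) -> bounds (-1, -1/2), value = -3/4
Edge 4: B (sign +) -> bounds (-3/4, -1/2), value = -5/8
Edge 5: R (sign -) -> bounds (-3/4, -5/8), value = -11/16
Edge 6: B (sign +) -> bounds (-11/16, -5/8), value = -21/32
Game value = -21/32

-21/32


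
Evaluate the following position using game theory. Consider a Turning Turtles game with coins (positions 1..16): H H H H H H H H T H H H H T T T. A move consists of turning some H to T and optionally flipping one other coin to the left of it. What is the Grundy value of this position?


Coins: H H H H H H H H T H H H H T T T
Key fact: a single head at position k behaves exactly like a Nim heap of size k (turning it to T and optionally flipping a coin at j < k corresponds to moving the heap from k to j, or to 0), and heads combine as a disjunctive sum (two heads at the same place would cancel, matching j XOR j = 0). So the Nim-value is the XOR of the 1-indexed positions of the heads.
Face-up positions (1-indexed): [1, 2, 3, 4, 5, 6, 7, 8, 10, 11, 12, 13]
XOR 0 with 1: 0 XOR 1 = 1
XOR 1 with 2: 1 XOR 2 = 3
XOR 3 with 3: 3 XOR 3 = 0
XOR 0 with 4: 0 XOR 4 = 4
XOR 4 with 5: 4 XOR 5 = 1
XOR 1 with 6: 1 XOR 6 = 7
XOR 7 with 7: 7 XOR 7 = 0
XOR 0 with 8: 0 XOR 8 = 8
XOR 8 with 10: 8 XOR 10 = 2
XOR 2 with 11: 2 XOR 11 = 9
XOR 9 with 12: 9 XOR 12 = 5
XOR 5 with 13: 5 XOR 13 = 8
Nim-value = 8

8
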